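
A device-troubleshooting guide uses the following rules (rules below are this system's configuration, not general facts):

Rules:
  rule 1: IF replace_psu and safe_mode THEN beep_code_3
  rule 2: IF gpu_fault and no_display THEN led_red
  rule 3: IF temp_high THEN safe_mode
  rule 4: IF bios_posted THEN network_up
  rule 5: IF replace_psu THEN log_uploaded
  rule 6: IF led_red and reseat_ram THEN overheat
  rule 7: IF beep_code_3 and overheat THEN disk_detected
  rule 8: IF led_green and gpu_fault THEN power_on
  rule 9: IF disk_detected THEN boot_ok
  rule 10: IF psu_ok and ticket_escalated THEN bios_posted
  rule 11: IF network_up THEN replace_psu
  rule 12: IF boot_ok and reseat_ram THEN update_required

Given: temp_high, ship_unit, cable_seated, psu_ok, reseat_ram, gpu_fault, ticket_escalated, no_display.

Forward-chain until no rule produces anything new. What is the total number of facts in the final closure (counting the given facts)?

Round 1 — rule 2, rule 3, rule 10, derive led_red, safe_mode, bios_posted.
Round 2 — rule 4, rule 6, derive network_up, overheat.
Round 3 — rule 11, derive replace_psu.
Round 4 — rule 1, rule 5, derive beep_code_3, log_uploaded.
Round 5 — rule 7, derive disk_detected.
Round 6 — rule 9, derive boot_ok.
Round 7 — rule 12, derive update_required.
Closure: {beep_code_3, bios_posted, boot_ok, cable_seated, disk_detected, gpu_fault, led_red, log_uploaded, network_up, no_display, overheat, psu_ok, replace_psu, reseat_ram, safe_mode, ship_unit, temp_high, ticket_escalated, update_required} — 19 facts.

19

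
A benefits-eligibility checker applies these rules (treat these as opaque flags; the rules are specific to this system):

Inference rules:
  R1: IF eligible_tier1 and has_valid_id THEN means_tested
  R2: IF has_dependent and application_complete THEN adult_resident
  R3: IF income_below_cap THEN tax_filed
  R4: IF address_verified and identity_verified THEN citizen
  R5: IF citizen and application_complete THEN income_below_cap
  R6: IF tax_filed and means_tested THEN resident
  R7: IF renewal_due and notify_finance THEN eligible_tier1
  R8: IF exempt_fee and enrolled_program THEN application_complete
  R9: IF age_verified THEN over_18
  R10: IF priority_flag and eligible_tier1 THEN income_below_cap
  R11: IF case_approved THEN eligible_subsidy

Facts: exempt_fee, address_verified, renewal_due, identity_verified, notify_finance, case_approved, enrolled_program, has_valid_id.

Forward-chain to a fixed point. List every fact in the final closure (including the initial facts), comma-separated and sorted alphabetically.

address_verified, application_complete, case_approved, citizen, eligible_subsidy, eligible_tier1, enrolled_program, exempt_fee, has_valid_id, identity_verified, income_below_cap, means_tested, notify_finance, renewal_due, resident, tax_filed

Round 1 — R4, R7, R8, R11, derive citizen, eligible_tier1, application_complete, eligible_subsidy.
Round 2 — R1, R5, derive means_tested, income_below_cap.
Round 3 — R3, derive tax_filed.
Round 4 — R6, derive resident.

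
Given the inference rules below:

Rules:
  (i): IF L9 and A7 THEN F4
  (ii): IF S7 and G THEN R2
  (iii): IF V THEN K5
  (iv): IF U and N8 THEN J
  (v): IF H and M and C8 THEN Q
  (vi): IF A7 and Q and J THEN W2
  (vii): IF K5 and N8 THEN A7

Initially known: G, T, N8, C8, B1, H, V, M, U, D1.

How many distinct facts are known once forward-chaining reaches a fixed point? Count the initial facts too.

15

Round 1 — (iii), (iv), (v), derive K5, J, Q.
Round 2 — (vii), derive A7.
Round 3 — (vi), derive W2.
Closure: {A7, B1, C8, D1, G, H, J, K5, M, N8, Q, T, U, V, W2} — 15 facts.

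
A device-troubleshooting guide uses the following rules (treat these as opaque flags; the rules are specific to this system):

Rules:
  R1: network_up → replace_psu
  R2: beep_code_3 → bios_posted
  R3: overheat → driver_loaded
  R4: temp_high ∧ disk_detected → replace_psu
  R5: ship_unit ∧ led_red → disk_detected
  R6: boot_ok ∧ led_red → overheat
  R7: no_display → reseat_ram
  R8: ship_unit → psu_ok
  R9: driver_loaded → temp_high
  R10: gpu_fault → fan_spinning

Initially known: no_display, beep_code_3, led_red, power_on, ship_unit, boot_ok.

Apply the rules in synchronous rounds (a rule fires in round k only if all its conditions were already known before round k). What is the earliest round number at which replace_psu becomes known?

Round 1: R2 [beep_code_3 → bios_posted]; R5 [ship_unit ∧ led_red → disk_detected]; R6 [boot_ok ∧ led_red → overheat]; R7 [no_display → reseat_ram]; R8 [ship_unit → psu_ok]. New: bios_posted, disk_detected, overheat, reseat_ram, psu_ok.
Round 2: R3 [overheat → driver_loaded]. New: driver_loaded.
Round 3: R9 [driver_loaded → temp_high]. New: temp_high.
Round 4: R4 [temp_high ∧ disk_detected → replace_psu]. New: replace_psu.
replace_psu first appears in round 4.

4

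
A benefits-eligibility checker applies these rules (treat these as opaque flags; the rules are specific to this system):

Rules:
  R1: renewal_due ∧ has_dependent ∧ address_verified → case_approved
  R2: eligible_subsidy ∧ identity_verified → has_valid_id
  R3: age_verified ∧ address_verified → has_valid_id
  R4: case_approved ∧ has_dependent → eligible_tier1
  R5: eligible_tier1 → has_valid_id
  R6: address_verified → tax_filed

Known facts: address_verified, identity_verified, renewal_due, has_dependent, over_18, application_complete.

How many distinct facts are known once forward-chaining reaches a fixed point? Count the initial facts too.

Round 1 — R1, R6, derive case_approved, tax_filed.
Round 2 — R4, derive eligible_tier1.
Round 3 — R5, derive has_valid_id.
Closure: {address_verified, application_complete, case_approved, eligible_tier1, has_dependent, has_valid_id, identity_verified, over_18, renewal_due, tax_filed} — 10 facts.

10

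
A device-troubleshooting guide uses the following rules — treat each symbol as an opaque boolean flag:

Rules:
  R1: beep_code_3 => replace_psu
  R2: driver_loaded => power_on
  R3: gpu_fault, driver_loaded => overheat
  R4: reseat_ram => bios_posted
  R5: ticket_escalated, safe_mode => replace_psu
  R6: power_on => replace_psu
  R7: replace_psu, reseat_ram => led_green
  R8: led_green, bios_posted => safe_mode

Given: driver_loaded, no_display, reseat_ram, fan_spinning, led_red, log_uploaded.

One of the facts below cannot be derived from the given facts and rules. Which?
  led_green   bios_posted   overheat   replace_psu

[1] R2 [driver_loaded => power_on]; R4 [reseat_ram => bios_posted]. ⇒ new: power_on, bios_posted.
[2] R6 [power_on => replace_psu]. ⇒ new: replace_psu.
[3] R7 [replace_psu, reseat_ram => led_green]. ⇒ new: led_green.
[4] R8 [led_green, bios_posted => safe_mode]. ⇒ new: safe_mode.
Derived: bios_posted (round 1), led_green (round 3), replace_psu (round 2). overheat never appears in any round.

overheat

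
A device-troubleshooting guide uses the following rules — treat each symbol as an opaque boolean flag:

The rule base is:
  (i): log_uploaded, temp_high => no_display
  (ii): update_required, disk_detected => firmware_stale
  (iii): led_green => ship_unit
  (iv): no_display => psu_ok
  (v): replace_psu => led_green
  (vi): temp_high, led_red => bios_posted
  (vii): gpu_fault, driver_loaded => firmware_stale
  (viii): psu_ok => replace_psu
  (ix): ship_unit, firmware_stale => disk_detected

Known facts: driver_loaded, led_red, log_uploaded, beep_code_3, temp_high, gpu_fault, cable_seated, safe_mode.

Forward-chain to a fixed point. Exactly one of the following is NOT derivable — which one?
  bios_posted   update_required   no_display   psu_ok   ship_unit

update_required

Round 1: (i) [log_uploaded, temp_high => no_display]; (vi) [temp_high, led_red => bios_posted]; (vii) [gpu_fault, driver_loaded => firmware_stale]. Adds no_display, bios_posted, firmware_stale.
Round 2: (iv) [no_display => psu_ok]. Adds psu_ok.
Round 3: (viii) [psu_ok => replace_psu]. Adds replace_psu.
Round 4: (v) [replace_psu => led_green]. Adds led_green.
Round 5: (iii) [led_green => ship_unit]. Adds ship_unit.
Round 6: (ix) [ship_unit, firmware_stale => disk_detected]. Adds disk_detected.
Derived: bios_posted (round 1), ship_unit (round 5), no_display (round 1), psu_ok (round 2). update_required never appears in any round.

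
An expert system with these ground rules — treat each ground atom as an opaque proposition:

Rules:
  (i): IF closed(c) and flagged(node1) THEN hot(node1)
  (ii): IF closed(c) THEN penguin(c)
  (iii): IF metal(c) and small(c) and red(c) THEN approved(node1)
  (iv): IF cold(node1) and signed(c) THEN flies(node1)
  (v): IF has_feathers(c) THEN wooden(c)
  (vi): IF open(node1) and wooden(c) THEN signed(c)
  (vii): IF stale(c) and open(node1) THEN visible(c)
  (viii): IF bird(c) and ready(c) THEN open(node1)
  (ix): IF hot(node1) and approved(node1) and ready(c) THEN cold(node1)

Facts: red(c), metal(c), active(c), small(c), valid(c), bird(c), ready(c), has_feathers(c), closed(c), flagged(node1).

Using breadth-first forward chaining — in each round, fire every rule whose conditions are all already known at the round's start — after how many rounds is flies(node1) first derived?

3

Round 1: (i) [IF closed(c) and flagged(node1) THEN hot(node1)]; (ii) [IF closed(c) THEN penguin(c)]; (iii) [IF metal(c) and small(c) and red(c) THEN approved(node1)]; (v) [IF has_feathers(c) THEN wooden(c)]; (viii) [IF bird(c) and ready(c) THEN open(node1)]. Adds hot(node1), penguin(c), approved(node1), wooden(c), open(node1).
Round 2: (vi) [IF open(node1) and wooden(c) THEN signed(c)]; (ix) [IF hot(node1) and approved(node1) and ready(c) THEN cold(node1)]. Adds signed(c), cold(node1).
Round 3: (iv) [IF cold(node1) and signed(c) THEN flies(node1)]. Adds flies(node1).
flies(node1) first appears in round 3.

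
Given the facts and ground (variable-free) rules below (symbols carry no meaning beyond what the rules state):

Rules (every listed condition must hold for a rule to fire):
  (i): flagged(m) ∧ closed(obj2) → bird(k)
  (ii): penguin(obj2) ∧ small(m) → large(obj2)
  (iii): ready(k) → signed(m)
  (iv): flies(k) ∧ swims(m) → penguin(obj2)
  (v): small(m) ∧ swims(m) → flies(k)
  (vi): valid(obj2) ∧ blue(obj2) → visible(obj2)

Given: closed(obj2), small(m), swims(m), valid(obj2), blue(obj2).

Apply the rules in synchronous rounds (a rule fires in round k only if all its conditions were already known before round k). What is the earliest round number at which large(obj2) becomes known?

Round 1 fires (v), (vi), giving flies(k), visible(obj2).
Round 2 fires (iv), giving penguin(obj2).
Round 3 fires (ii), giving large(obj2).
large(obj2) first appears in round 3.

3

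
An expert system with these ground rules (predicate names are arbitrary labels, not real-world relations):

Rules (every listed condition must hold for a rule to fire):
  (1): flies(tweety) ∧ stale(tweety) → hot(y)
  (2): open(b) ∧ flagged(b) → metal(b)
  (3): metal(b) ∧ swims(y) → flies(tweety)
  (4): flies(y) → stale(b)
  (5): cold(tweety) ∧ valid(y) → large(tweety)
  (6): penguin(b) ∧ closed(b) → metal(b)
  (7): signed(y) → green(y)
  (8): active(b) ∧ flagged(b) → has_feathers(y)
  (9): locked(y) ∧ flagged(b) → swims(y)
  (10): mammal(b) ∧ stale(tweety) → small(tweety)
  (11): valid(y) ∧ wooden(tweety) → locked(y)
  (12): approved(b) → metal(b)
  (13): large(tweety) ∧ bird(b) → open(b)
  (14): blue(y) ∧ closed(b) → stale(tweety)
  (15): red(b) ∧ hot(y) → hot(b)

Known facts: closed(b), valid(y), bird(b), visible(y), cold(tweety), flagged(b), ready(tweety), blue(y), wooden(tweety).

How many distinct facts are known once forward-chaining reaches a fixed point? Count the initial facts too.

Round 1 — (5), (11), (14), derive large(tweety), locked(y), stale(tweety).
Round 2 — (9), (13), derive swims(y), open(b).
Round 3 — (2), derive metal(b).
Round 4 — (3), derive flies(tweety).
Round 5 — (1), derive hot(y).
Closure: {bird(b), blue(y), closed(b), cold(tweety), flagged(b), flies(tweety), hot(y), large(tweety), locked(y), metal(b), open(b), ready(tweety), stale(tweety), swims(y), valid(y), visible(y), wooden(tweety)} — 17 facts.

17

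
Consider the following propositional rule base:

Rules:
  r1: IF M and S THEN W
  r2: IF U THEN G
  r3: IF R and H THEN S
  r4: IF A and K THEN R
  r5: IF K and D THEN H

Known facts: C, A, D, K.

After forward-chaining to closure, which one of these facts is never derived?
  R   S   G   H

Round 1 — r4, r5, derive R, H.
Round 2 — r3, derive S.
Derived: S (round 2), R (round 1), H (round 1). G never appears in any round.

G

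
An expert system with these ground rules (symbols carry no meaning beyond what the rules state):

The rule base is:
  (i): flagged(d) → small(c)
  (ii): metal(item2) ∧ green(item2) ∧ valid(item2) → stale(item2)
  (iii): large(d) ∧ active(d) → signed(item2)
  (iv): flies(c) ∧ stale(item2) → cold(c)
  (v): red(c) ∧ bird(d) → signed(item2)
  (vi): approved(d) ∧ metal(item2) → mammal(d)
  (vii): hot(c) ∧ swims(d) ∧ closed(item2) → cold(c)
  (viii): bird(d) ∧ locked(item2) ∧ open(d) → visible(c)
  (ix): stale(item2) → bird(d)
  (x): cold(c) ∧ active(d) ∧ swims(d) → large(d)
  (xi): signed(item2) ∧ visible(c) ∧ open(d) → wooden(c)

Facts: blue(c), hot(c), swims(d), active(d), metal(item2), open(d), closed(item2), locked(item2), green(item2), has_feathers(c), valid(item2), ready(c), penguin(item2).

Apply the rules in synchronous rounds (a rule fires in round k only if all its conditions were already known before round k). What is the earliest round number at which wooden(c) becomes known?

Round 1: (ii) [metal(item2) ∧ green(item2) ∧ valid(item2) → stale(item2)]; (vii) [hot(c) ∧ swims(d) ∧ closed(item2) → cold(c)]. Adds stale(item2), cold(c).
Round 2: (ix) [stale(item2) → bird(d)]; (x) [cold(c) ∧ active(d) ∧ swims(d) → large(d)]. Adds bird(d), large(d).
Round 3: (iii) [large(d) ∧ active(d) → signed(item2)]; (viii) [bird(d) ∧ locked(item2) ∧ open(d) → visible(c)]. Adds signed(item2), visible(c).
Round 4: (xi) [signed(item2) ∧ visible(c) ∧ open(d) → wooden(c)]. Adds wooden(c).
wooden(c) first appears in round 4.

4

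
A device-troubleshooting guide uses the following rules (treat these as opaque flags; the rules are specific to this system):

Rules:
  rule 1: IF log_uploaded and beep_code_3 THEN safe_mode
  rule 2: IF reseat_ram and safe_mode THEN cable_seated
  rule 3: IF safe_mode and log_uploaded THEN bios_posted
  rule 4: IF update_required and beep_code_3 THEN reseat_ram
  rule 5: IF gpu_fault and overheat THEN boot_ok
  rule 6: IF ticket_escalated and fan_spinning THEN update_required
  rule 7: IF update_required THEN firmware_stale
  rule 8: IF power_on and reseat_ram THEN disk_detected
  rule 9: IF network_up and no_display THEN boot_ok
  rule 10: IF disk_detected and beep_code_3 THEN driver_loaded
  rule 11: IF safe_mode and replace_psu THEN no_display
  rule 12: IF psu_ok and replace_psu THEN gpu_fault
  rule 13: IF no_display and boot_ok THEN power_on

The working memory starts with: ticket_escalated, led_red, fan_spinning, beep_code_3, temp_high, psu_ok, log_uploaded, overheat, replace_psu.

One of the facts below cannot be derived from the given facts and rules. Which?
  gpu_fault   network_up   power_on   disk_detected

Round 1: rule 1 [IF log_uploaded and beep_code_3 THEN safe_mode]; rule 6 [IF ticket_escalated and fan_spinning THEN update_required]; rule 12 [IF psu_ok and replace_psu THEN gpu_fault]. New: safe_mode, update_required, gpu_fault.
Round 2: rule 3 [IF safe_mode and log_uploaded THEN bios_posted]; rule 4 [IF update_required and beep_code_3 THEN reseat_ram]; rule 5 [IF gpu_fault and overheat THEN boot_ok]; rule 7 [IF update_required THEN firmware_stale]; rule 11 [IF safe_mode and replace_psu THEN no_display]. New: bios_posted, reseat_ram, boot_ok, firmware_stale, no_display.
Round 3: rule 2 [IF reseat_ram and safe_mode THEN cable_seated]; rule 13 [IF no_display and boot_ok THEN power_on]. New: cable_seated, power_on.
Round 4: rule 8 [IF power_on and reseat_ram THEN disk_detected]. New: disk_detected.
Round 5: rule 10 [IF disk_detected and beep_code_3 THEN driver_loaded]. New: driver_loaded.
Derived: disk_detected (round 4), gpu_fault (round 1), power_on (round 3). network_up never appears in any round.

network_up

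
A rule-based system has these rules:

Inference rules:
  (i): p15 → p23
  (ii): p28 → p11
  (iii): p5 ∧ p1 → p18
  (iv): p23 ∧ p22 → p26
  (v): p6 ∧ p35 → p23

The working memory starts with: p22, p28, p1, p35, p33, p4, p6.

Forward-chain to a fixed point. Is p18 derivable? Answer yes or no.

Round 1: (ii) [p28 → p11]; (v) [p6 ∧ p35 → p23]. Adds p11, p23.
Round 2: (iv) [p23 ∧ p22 → p26]. Adds p26.
Fixed point reached. p18 is concluded only by (iii); (iii) needs p5 (never derived).

no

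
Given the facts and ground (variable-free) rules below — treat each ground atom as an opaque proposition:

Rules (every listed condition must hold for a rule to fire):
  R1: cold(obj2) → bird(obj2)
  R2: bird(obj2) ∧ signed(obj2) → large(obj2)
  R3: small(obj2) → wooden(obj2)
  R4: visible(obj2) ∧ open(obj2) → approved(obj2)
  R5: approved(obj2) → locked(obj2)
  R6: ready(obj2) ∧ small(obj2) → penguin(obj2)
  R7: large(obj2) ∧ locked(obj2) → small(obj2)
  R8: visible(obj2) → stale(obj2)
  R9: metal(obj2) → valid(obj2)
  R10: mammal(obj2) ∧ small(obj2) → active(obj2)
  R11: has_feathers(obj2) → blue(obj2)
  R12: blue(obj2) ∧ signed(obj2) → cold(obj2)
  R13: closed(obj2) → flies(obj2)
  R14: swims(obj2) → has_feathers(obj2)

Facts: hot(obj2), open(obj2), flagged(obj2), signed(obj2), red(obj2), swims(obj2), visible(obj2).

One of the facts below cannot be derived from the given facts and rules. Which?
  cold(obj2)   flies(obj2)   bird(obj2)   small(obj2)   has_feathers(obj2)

flies(obj2)

Round 1 — R4, R8, R14, derive approved(obj2), stale(obj2), has_feathers(obj2).
Round 2 — R5, R11, derive locked(obj2), blue(obj2).
Round 3 — R12, derive cold(obj2).
Round 4 — R1, derive bird(obj2).
Round 5 — R2, derive large(obj2).
Round 6 — R7, derive small(obj2).
Round 7 — R3, derive wooden(obj2).
Derived: cold(obj2) (round 3), small(obj2) (round 6), has_feathers(obj2) (round 1), bird(obj2) (round 4). flies(obj2) never appears in any round.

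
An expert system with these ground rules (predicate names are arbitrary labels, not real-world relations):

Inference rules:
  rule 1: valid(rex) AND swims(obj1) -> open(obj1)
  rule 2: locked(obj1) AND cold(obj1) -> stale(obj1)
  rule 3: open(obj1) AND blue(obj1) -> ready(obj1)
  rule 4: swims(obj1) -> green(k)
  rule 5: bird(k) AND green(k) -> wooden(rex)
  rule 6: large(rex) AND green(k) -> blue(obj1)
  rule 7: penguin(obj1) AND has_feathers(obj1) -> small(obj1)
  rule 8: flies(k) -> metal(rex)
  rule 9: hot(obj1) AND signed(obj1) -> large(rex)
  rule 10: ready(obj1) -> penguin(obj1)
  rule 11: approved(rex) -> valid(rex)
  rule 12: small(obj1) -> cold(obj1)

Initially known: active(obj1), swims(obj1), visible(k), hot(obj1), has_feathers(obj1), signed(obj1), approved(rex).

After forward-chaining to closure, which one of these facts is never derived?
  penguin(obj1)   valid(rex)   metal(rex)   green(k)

metal(rex)

[1] rule 4 [swims(obj1) -> green(k)]; rule 9 [hot(obj1) AND signed(obj1) -> large(rex)]; rule 11 [approved(rex) -> valid(rex)]. ⇒ new: green(k), large(rex), valid(rex).
[2] rule 1 [valid(rex) AND swims(obj1) -> open(obj1)]; rule 6 [large(rex) AND green(k) -> blue(obj1)]. ⇒ new: open(obj1), blue(obj1).
[3] rule 3 [open(obj1) AND blue(obj1) -> ready(obj1)]. ⇒ new: ready(obj1).
[4] rule 10 [ready(obj1) -> penguin(obj1)]. ⇒ new: penguin(obj1).
[5] rule 7 [penguin(obj1) AND has_feathers(obj1) -> small(obj1)]. ⇒ new: small(obj1).
[6] rule 12 [small(obj1) -> cold(obj1)]. ⇒ new: cold(obj1).
Derived: penguin(obj1) (round 4), green(k) (round 1), valid(rex) (round 1). metal(rex) never appears in any round.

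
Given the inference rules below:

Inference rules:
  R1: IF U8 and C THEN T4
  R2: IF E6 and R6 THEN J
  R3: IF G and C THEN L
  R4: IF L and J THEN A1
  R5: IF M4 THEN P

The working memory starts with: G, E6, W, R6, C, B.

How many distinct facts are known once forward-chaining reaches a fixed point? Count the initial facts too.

Round 1 — R2, R3, derive J, L.
Round 2 — R4, derive A1.
Closure: {A1, B, C, E6, G, J, L, R6, W} — 9 facts.

9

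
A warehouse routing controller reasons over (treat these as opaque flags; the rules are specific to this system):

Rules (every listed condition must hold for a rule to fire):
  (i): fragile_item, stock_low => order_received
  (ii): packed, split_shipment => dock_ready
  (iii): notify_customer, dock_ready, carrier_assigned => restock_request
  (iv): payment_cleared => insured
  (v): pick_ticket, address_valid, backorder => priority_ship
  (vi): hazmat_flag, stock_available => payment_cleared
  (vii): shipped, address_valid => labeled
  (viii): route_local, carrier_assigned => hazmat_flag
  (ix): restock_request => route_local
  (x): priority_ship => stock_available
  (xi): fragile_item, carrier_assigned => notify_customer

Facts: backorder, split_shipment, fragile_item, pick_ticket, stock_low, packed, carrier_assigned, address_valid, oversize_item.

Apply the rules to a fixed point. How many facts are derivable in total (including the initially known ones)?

19

Round 1 — (i), (ii), (v), (xi), derive order_received, dock_ready, priority_ship, notify_customer.
Round 2 — (iii), (x), derive restock_request, stock_available.
Round 3 — (ix), derive route_local.
Round 4 — (viii), derive hazmat_flag.
Round 5 — (vi), derive payment_cleared.
Round 6 — (iv), derive insured.
Closure: {address_valid, backorder, carrier_assigned, dock_ready, fragile_item, hazmat_flag, insured, notify_customer, order_received, oversize_item, packed, payment_cleared, pick_ticket, priority_ship, restock_request, route_local, split_shipment, stock_available, stock_low} — 19 facts.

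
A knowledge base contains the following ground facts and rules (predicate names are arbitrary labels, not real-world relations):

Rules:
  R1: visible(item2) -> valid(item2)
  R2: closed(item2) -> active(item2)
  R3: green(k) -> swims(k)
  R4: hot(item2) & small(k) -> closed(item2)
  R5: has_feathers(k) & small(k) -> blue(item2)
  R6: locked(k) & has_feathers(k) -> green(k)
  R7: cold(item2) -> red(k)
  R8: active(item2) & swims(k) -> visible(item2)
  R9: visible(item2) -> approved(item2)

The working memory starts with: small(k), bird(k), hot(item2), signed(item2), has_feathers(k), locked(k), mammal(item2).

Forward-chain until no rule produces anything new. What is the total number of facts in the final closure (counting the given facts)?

Round 1 fires R4, R5, R6, giving closed(item2), blue(item2), green(k).
Round 2 fires R2, R3, giving active(item2), swims(k).
Round 3 fires R8, giving visible(item2).
Round 4 fires R1, R9, giving valid(item2), approved(item2).
Closure: {active(item2), approved(item2), bird(k), blue(item2), closed(item2), green(k), has_feathers(k), hot(item2), locked(k), mammal(item2), signed(item2), small(k), swims(k), valid(item2), visible(item2)} — 15 facts.

15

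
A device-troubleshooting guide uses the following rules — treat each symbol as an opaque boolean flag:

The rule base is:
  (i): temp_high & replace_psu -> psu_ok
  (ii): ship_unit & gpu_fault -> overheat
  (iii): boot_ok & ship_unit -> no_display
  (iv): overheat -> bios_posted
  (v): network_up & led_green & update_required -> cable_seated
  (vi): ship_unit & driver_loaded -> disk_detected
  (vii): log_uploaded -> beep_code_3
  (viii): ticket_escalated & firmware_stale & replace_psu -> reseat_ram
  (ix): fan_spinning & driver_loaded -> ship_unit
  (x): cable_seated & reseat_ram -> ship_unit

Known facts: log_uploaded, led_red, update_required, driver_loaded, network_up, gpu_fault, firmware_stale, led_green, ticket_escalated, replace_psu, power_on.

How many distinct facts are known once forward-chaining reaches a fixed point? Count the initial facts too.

Round 1 — (v), (vii), (viii), derive cable_seated, beep_code_3, reseat_ram.
Round 2 — (x), derive ship_unit.
Round 3 — (ii), (vi), derive overheat, disk_detected.
Round 4 — (iv), derive bios_posted.
Closure: {beep_code_3, bios_posted, cable_seated, disk_detected, driver_loaded, firmware_stale, gpu_fault, led_green, led_red, log_uploaded, network_up, overheat, power_on, replace_psu, reseat_ram, ship_unit, ticket_escalated, update_required} — 18 facts.

18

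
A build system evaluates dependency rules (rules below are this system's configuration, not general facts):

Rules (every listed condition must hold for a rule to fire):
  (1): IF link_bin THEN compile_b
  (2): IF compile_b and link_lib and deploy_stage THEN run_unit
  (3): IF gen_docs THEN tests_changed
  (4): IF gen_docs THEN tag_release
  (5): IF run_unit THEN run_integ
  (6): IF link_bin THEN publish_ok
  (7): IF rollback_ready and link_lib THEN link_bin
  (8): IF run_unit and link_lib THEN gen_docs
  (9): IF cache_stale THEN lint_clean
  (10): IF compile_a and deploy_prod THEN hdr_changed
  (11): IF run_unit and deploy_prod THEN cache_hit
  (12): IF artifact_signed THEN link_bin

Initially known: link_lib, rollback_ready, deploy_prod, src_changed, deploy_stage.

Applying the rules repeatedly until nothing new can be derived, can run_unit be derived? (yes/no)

yes

Round 1 fires (7), giving link_bin.
Round 2 fires (1), (6), giving compile_b, publish_ok.
Round 3 fires (2), giving run_unit.
Round 4 fires (5), (8), (11), giving run_integ, gen_docs, cache_hit.
Round 5 fires (3), (4), giving tests_changed, tag_release.
run_unit appears in round 3, so it is derivable.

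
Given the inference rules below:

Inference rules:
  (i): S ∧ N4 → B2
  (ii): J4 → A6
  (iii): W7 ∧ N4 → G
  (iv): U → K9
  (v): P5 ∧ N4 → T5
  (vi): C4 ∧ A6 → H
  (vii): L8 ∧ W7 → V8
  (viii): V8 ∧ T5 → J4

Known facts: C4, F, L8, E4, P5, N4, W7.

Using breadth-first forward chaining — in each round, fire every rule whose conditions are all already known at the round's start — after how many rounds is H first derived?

Round 1 — (iii), (v), (vii), derive G, T5, V8.
Round 2 — (viii), derive J4.
Round 3 — (ii), derive A6.
Round 4 — (vi), derive H.
H first appears in round 4.

4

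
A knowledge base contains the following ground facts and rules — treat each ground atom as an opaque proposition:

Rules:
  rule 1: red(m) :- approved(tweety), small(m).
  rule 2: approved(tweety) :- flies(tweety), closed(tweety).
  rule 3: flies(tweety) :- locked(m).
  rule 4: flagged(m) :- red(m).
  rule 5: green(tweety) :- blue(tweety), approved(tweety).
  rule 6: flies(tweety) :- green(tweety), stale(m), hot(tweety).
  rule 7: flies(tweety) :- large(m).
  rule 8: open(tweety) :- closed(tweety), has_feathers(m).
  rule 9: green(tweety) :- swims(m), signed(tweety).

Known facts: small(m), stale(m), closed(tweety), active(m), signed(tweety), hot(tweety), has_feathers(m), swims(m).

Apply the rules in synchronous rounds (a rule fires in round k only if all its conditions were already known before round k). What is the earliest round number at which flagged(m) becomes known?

5

Round 1 — rule 8, rule 9, derive open(tweety), green(tweety).
Round 2 — rule 6, derive flies(tweety).
Round 3 — rule 2, derive approved(tweety).
Round 4 — rule 1, derive red(m).
Round 5 — rule 4, derive flagged(m).
flagged(m) first appears in round 5.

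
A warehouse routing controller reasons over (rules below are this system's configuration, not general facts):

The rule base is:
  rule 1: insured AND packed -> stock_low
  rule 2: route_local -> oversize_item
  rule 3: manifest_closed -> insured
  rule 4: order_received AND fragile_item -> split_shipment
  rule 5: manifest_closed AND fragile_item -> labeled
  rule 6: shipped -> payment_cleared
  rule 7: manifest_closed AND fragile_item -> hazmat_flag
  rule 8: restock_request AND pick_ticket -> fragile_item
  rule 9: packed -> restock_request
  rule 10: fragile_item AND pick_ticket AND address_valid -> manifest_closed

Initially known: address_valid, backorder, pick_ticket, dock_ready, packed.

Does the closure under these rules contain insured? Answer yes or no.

[1] rule 9 [packed -> restock_request]. ⇒ new: restock_request.
[2] rule 8 [restock_request AND pick_ticket -> fragile_item]. ⇒ new: fragile_item.
[3] rule 10 [fragile_item AND pick_ticket AND address_valid -> manifest_closed]. ⇒ new: manifest_closed.
[4] rule 3 [manifest_closed -> insured]; rule 5 [manifest_closed AND fragile_item -> labeled]; rule 7 [manifest_closed AND fragile_item -> hazmat_flag]. ⇒ new: insured, labeled, hazmat_flag.
[5] rule 1 [insured AND packed -> stock_low]. ⇒ new: stock_low.
insured appears in round 4, so it is derivable.

yes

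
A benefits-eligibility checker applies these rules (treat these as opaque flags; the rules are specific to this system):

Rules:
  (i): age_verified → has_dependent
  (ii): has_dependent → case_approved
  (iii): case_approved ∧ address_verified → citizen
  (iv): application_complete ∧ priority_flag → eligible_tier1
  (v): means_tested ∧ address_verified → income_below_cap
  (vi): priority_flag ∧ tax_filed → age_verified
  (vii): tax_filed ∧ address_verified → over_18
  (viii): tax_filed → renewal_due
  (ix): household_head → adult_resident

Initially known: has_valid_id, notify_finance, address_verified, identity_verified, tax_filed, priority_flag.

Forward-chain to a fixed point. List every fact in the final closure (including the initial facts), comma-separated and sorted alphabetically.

Round 1: (vi) [priority_flag ∧ tax_filed → age_verified]; (vii) [tax_filed ∧ address_verified → over_18]; (viii) [tax_filed → renewal_due]. New: age_verified, over_18, renewal_due.
Round 2: (i) [age_verified → has_dependent]. New: has_dependent.
Round 3: (ii) [has_dependent → case_approved]. New: case_approved.
Round 4: (iii) [case_approved ∧ address_verified → citizen]. New: citizen.

address_verified, age_verified, case_approved, citizen, has_dependent, has_valid_id, identity_verified, notify_finance, over_18, priority_flag, renewal_due, tax_filed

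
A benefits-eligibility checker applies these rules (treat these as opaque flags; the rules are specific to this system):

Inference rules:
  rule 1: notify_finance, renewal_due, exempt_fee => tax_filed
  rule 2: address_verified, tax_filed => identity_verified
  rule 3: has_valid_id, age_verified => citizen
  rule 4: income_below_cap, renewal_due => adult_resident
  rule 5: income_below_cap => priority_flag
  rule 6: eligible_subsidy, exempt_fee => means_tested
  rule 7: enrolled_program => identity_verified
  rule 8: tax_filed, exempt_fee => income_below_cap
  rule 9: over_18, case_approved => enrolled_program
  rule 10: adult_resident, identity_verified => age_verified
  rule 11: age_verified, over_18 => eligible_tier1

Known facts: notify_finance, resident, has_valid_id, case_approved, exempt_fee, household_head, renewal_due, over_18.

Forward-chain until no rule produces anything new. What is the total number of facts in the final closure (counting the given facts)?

Round 1 fires rule 1, rule 9, giving tax_filed, enrolled_program.
Round 2 fires rule 7, rule 8, giving identity_verified, income_below_cap.
Round 3 fires rule 4, rule 5, giving adult_resident, priority_flag.
Round 4 fires rule 10, giving age_verified.
Round 5 fires rule 3, rule 11, giving citizen, eligible_tier1.
Closure: {adult_resident, age_verified, case_approved, citizen, eligible_tier1, enrolled_program, exempt_fee, has_valid_id, household_head, identity_verified, income_below_cap, notify_finance, over_18, priority_flag, renewal_due, resident, tax_filed} — 17 facts.

17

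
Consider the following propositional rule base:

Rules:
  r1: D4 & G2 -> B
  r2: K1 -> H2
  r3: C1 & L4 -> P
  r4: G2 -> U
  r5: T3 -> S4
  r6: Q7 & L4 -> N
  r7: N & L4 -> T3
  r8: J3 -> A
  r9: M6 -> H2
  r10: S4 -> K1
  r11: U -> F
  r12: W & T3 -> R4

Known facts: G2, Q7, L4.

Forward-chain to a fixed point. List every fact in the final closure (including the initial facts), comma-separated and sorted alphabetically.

Round 1 — r4, r6, derive U, N.
Round 2 — r7, r11, derive T3, F.
Round 3 — r5, derive S4.
Round 4 — r10, derive K1.
Round 5 — r2, derive H2.

F, G2, H2, K1, L4, N, Q7, S4, T3, U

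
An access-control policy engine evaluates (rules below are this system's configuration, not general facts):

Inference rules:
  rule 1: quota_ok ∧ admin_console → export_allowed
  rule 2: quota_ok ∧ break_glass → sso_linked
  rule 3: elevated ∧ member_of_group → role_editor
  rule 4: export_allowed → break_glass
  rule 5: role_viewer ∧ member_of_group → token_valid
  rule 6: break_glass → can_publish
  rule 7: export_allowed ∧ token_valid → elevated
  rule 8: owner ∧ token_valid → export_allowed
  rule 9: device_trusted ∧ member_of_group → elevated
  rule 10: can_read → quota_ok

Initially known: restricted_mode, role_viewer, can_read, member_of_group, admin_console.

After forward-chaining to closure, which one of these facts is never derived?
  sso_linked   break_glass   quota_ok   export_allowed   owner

[1] rule 5 [role_viewer ∧ member_of_group → token_valid]; rule 10 [can_read → quota_ok]. ⇒ new: token_valid, quota_ok.
[2] rule 1 [quota_ok ∧ admin_console → export_allowed]. ⇒ new: export_allowed.
[3] rule 4 [export_allowed → break_glass]; rule 7 [export_allowed ∧ token_valid → elevated]. ⇒ new: break_glass, elevated.
[4] rule 2 [quota_ok ∧ break_glass → sso_linked]; rule 3 [elevated ∧ member_of_group → role_editor]; rule 6 [break_glass → can_publish]. ⇒ new: sso_linked, role_editor, can_publish.
Derived: export_allowed (round 2), break_glass (round 3), sso_linked (round 4), quota_ok (round 1). owner never appears in any round.

owner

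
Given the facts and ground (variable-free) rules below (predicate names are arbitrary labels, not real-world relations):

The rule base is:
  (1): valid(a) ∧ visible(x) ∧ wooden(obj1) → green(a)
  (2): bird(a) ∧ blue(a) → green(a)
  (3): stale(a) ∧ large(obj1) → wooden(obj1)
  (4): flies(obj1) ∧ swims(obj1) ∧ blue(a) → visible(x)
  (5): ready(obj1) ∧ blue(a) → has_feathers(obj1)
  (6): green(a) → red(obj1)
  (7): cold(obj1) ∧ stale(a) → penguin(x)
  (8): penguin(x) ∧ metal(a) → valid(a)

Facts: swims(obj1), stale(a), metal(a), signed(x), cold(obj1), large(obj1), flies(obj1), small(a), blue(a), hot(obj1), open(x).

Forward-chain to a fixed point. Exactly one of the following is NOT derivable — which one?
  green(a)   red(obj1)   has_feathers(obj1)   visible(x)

Round 1 — (3), (4), (7), derive wooden(obj1), visible(x), penguin(x).
Round 2 — (8), derive valid(a).
Round 3 — (1), derive green(a).
Round 4 — (6), derive red(obj1).
Derived: visible(x) (round 1), red(obj1) (round 4), green(a) (round 3). has_feathers(obj1) never appears in any round.

has_feathers(obj1)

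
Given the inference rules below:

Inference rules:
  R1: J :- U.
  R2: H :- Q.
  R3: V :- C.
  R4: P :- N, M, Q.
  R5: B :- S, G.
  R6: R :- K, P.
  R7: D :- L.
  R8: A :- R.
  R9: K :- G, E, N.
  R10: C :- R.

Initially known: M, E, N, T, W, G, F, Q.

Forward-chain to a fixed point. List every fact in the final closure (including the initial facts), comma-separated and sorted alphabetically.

Round 1 fires R2, R4, R9, giving H, P, K.
Round 2 fires R6, giving R.
Round 3 fires R8, R10, giving A, C.
Round 4 fires R3, giving V.

A, C, E, F, G, H, K, M, N, P, Q, R, T, V, W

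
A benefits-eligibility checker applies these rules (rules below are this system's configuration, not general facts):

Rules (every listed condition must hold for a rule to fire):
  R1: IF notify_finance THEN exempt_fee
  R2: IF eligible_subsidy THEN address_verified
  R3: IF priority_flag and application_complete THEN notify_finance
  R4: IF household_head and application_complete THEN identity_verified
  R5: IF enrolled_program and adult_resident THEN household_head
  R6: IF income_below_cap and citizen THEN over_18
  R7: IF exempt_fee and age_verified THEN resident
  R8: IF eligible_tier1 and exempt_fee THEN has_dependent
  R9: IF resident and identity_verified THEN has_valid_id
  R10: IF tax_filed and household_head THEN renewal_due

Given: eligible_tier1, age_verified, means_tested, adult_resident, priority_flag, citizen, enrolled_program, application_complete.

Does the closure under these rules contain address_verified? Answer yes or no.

no

Round 1 fires R3, R5, giving notify_finance, household_head.
Round 2 fires R1, R4, giving exempt_fee, identity_verified.
Round 3 fires R7, R8, giving resident, has_dependent.
Round 4 fires R9, giving has_valid_id.
Fixed point reached. address_verified is concluded only by R2; R2 needs eligible_subsidy (never derived).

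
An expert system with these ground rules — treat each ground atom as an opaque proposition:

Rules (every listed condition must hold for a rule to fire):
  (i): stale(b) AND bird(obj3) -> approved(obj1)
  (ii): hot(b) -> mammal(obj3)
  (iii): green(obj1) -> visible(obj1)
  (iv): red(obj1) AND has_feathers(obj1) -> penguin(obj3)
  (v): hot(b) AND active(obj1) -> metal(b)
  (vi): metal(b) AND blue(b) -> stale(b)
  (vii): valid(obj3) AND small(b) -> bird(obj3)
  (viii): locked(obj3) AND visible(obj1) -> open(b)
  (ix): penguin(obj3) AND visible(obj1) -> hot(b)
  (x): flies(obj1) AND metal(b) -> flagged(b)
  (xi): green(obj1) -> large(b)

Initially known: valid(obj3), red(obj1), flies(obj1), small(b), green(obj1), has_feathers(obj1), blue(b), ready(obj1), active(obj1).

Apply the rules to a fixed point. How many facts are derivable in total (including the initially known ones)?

19

Round 1 — (iii), (iv), (vii), (xi), derive visible(obj1), penguin(obj3), bird(obj3), large(b).
Round 2 — (ix), derive hot(b).
Round 3 — (ii), (v), derive mammal(obj3), metal(b).
Round 4 — (vi), (x), derive stale(b), flagged(b).
Round 5 — (i), derive approved(obj1).
Closure: {active(obj1), approved(obj1), bird(obj3), blue(b), flagged(b), flies(obj1), green(obj1), has_feathers(obj1), hot(b), large(b), mammal(obj3), metal(b), penguin(obj3), ready(obj1), red(obj1), small(b), stale(b), valid(obj3), visible(obj1)} — 19 facts.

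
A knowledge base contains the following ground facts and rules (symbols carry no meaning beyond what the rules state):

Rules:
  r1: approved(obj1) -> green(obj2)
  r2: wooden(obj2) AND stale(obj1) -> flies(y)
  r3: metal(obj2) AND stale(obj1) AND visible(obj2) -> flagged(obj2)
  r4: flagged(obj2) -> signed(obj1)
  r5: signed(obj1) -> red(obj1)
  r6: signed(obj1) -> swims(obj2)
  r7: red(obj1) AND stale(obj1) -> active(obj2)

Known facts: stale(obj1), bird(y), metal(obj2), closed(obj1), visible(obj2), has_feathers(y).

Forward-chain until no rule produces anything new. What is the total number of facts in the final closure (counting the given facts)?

Round 1: r3 [metal(obj2) AND stale(obj1) AND visible(obj2) -> flagged(obj2)]. New: flagged(obj2).
Round 2: r4 [flagged(obj2) -> signed(obj1)]. New: signed(obj1).
Round 3: r5 [signed(obj1) -> red(obj1)]; r6 [signed(obj1) -> swims(obj2)]. New: red(obj1), swims(obj2).
Round 4: r7 [red(obj1) AND stale(obj1) -> active(obj2)]. New: active(obj2).
Closure: {active(obj2), bird(y), closed(obj1), flagged(obj2), has_feathers(y), metal(obj2), red(obj1), signed(obj1), stale(obj1), swims(obj2), visible(obj2)} — 11 facts.

11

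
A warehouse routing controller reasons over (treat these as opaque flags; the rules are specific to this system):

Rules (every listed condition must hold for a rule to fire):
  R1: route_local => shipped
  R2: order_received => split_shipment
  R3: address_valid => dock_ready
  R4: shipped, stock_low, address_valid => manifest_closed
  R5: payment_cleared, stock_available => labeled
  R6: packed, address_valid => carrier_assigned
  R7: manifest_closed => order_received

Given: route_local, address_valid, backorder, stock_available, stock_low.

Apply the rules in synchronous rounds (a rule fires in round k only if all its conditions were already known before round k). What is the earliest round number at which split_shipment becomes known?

Round 1 fires R1, R3, giving shipped, dock_ready.
Round 2 fires R4, giving manifest_closed.
Round 3 fires R7, giving order_received.
Round 4 fires R2, giving split_shipment.
split_shipment first appears in round 4.

4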